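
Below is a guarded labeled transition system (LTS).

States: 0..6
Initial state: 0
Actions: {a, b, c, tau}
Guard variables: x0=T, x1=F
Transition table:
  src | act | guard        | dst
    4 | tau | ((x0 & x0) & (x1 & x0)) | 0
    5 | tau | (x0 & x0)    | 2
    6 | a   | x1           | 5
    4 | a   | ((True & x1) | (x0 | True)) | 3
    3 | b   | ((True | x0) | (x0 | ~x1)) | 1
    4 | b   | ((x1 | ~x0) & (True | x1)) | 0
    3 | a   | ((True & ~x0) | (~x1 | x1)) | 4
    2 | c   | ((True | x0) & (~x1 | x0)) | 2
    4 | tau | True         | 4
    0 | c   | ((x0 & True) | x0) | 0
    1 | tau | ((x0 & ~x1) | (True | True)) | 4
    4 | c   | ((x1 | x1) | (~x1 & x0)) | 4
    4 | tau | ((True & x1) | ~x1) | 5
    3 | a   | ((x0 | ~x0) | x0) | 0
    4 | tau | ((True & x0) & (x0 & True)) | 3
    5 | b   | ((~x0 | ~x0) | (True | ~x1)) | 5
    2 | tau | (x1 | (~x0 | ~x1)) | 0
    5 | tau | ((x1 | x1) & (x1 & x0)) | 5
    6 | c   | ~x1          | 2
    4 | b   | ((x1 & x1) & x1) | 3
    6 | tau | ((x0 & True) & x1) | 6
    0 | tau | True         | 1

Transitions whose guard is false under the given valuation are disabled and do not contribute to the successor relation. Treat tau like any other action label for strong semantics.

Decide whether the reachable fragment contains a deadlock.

Answer: DEADLOCK-FREE

Trace:
Reachable = {0,1,2,3,4,5}
  0: c→0  tau→1  [2 exit(s)]
  1: tau→4  [1 exit(s)]
  2: c→2  tau→0  [2 exit(s)]
  3: a→0  a→4  b→1  [3 exit(s)]
  4: a→3  c→4  tau→3  tau→4  tau→5  [5 exit(s)]
  5: b→5  tau→2  [2 exit(s)]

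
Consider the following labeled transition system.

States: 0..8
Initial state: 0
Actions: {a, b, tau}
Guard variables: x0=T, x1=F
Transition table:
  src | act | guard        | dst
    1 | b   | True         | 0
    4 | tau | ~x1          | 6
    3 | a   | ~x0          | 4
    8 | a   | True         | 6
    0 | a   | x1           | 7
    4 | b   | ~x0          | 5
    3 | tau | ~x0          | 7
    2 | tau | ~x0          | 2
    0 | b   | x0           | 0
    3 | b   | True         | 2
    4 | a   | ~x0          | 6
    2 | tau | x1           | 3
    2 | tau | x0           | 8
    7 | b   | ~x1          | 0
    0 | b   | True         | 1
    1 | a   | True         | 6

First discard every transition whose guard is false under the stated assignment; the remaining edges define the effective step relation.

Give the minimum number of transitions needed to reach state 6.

Answer: 2

Working:
BFS to 6:
  L0 = {0}
  L1 = {1}
  L2 = {6}
depth(6)=2, e.g. b·a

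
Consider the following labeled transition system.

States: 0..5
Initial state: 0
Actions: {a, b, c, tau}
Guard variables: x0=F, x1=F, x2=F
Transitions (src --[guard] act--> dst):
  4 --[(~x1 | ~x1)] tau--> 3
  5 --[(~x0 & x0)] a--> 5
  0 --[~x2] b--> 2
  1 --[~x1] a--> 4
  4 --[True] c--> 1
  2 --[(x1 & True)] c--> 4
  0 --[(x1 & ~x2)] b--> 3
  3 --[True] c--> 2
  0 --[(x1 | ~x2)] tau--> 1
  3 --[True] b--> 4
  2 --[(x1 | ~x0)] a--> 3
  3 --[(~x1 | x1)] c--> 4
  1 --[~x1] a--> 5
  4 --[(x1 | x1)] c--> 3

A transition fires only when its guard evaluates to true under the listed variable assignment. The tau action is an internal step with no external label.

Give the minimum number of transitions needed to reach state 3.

BFS to 3:
  L0 = {0}
  L1 = {1,2}
  L2 = {3,4,5}
first hit 3 at d=2 via b·a

Answer: 2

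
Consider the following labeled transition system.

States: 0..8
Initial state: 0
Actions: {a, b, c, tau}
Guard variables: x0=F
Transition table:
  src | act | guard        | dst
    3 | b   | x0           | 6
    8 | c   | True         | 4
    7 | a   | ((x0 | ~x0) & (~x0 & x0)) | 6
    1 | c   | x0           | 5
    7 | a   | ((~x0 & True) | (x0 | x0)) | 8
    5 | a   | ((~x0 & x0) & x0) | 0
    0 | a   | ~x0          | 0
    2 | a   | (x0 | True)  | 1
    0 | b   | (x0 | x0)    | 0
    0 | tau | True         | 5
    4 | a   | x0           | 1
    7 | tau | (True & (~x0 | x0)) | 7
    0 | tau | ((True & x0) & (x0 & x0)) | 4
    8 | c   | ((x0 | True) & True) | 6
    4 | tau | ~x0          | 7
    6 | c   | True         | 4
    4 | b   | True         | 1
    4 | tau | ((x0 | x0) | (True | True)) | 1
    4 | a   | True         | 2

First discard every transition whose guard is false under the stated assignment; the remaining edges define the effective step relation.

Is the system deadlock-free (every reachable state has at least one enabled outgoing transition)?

Reachable = {0,5}
  0: a→0  tau→5  [2 exit(s)]
  5: ∅  [deadlock]
Path to 5: tau

Answer: DEADLOCK at state 5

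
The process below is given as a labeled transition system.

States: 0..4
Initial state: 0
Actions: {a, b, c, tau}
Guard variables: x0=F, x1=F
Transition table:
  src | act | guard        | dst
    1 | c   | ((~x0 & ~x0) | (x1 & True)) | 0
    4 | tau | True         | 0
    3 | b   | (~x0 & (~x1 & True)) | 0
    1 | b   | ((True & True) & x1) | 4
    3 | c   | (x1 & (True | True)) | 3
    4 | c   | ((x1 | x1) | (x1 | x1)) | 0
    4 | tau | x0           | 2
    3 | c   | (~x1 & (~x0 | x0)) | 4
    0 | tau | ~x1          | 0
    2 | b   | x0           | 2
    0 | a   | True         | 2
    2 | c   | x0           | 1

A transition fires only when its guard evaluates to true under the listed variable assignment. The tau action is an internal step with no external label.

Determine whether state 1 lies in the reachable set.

Answer: UNREACHABLE

Analysis:
6 transition(s) survive guard evaluation.
L0 = {0}
L1 = {2}  now seen {0,2}
Reach set: {0,2}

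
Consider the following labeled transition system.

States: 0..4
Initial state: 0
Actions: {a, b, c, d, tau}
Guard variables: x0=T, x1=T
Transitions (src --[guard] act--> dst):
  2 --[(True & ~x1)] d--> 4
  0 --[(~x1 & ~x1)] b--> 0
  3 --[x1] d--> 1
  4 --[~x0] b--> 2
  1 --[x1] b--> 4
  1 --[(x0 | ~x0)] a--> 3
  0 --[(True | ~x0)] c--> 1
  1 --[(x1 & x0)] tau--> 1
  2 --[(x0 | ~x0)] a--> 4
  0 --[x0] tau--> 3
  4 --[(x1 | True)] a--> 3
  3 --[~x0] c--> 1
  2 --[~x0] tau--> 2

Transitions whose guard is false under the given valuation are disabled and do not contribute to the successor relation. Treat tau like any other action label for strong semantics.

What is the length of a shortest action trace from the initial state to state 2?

Answer: UNREACHABLE

Trace:
BFS to 2:
  L0 = {0}
  L1 = {1,3}
  L2 = {4}
2 never appears.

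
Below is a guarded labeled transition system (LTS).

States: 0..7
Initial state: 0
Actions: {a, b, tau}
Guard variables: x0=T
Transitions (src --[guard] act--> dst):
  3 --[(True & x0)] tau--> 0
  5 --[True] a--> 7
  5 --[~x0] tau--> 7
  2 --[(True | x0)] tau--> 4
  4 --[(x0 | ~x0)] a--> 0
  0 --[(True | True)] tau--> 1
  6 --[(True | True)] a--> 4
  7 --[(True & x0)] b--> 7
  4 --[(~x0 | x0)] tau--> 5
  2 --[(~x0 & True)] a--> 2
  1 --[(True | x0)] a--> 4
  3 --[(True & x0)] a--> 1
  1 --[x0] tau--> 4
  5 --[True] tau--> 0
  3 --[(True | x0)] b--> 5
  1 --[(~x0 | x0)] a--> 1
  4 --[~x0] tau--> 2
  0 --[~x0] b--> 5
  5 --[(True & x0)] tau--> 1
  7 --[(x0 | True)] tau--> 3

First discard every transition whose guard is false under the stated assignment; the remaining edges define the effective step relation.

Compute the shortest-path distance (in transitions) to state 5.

Answer: 3

Analysis:
Breadth-first toward 5:
  Layer 0: {0}
  Layer 1: {1}
  Layer 2: {4}
  Layer 3: {5}
first hit 5 at d=3 via tau·a·tau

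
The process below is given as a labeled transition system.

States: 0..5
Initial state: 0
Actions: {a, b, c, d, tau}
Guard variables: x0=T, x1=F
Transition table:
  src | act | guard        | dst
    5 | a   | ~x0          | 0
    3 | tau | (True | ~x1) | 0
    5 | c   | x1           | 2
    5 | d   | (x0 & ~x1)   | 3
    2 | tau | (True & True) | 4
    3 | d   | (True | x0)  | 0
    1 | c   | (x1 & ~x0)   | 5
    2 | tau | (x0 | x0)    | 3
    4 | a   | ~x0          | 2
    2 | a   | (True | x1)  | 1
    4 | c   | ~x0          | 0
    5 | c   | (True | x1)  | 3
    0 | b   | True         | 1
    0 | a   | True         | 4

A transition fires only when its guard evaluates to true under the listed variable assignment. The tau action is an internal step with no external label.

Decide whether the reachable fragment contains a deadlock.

Answer: DEADLOCK at state 1

Working:
R = {0,1,4}
  0: a→4  b→1  [deg 2]
  1: ∅  [STUCK]
  4: ∅  [STUCK]
witness 1: b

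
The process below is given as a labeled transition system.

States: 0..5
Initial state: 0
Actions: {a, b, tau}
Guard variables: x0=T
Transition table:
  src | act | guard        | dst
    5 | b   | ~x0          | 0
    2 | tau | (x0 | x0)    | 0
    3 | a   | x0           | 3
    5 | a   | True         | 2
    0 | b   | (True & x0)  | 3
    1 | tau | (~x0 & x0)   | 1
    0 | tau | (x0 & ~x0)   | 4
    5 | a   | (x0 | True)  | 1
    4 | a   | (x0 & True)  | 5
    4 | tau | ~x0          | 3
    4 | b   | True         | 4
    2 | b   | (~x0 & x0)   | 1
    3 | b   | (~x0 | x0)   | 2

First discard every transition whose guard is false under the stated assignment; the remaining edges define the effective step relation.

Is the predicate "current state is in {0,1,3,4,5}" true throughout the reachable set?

Answer: INVARIANT VIOLATED at state 2

Working:
Inv-set: {0,1,3,4,5}
Reach set: {0,2,3}
  0: ok
  2: VIOLATES
  3: ok
counterexample path to 2: b·b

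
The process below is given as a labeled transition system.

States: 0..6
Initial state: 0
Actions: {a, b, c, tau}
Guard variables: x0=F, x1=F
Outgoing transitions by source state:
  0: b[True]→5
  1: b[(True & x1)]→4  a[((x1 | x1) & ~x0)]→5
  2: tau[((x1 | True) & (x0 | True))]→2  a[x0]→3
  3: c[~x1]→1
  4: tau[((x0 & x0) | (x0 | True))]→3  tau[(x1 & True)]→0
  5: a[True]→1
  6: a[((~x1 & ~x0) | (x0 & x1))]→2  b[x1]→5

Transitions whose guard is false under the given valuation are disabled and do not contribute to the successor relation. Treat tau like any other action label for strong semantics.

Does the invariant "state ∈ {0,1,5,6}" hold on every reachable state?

Answer: INVARIANT HOLDS

Working:
Safe = {0,1,5,6}
Reach set: {0,1,5}
  0: safe
  1: safe
  5: safe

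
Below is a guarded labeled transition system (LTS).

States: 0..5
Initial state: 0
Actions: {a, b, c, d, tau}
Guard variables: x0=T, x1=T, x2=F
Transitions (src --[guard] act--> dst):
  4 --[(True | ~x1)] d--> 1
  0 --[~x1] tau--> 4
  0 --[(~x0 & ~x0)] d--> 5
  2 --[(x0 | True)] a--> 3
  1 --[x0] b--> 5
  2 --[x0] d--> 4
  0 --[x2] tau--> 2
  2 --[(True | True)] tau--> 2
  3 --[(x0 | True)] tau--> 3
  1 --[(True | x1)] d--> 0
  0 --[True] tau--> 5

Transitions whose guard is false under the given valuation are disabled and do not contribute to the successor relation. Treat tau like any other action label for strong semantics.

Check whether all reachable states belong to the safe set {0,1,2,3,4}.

Safe = {0,1,2,3,4}
Reachable = {0,5}
  0: safe
  5: outside
counterexample path to 5: tau

Answer: INVARIANT VIOLATED at state 5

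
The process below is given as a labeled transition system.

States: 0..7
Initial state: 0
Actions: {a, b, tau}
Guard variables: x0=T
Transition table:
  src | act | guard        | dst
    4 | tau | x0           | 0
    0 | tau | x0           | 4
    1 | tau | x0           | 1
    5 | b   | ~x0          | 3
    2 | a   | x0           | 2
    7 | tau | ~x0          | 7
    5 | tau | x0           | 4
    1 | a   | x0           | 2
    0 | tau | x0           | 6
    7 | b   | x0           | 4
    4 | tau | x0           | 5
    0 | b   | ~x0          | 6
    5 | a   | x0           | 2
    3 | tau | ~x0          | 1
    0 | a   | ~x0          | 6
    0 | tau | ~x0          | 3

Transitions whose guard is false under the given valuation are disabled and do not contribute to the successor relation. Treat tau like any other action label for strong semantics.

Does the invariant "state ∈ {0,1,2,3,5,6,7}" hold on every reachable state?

Answer: INVARIANT VIOLATED at state 4

Working:
Allowed set {0,1,2,3,5,6,7}
Reachable = {0,2,4,5,6}
  0: ok
  2: ok
  4: ✗ unsafe
  5: ok
  6: ok
counterexample path to 4: tau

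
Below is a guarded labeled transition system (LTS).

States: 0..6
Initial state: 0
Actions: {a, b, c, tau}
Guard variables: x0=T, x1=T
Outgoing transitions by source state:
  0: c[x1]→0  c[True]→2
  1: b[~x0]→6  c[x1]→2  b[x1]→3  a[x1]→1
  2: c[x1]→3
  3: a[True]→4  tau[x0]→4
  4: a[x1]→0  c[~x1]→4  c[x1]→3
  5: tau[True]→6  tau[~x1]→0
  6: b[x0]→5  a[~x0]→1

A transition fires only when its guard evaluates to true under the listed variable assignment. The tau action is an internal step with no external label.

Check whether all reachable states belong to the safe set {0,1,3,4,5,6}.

Safe = {0,1,3,4,5,6}
R = {0,2,3,4}
  0: ✓
  2: outside
  3: ✓
  4: ✓
witness against invariant: c → 2

Answer: INVARIANT VIOLATED at state 2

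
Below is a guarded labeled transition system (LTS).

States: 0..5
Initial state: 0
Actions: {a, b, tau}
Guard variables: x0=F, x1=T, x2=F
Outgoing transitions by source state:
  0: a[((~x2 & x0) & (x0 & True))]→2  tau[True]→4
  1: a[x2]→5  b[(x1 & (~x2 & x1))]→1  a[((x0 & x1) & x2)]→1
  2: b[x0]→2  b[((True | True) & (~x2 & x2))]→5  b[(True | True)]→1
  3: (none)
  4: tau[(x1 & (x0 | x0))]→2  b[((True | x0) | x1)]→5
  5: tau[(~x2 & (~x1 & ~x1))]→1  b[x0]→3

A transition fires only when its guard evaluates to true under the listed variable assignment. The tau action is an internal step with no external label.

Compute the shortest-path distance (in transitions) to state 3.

Answer: UNREACHABLE

Working:
Layered search for 3:
  Layer 0: {0}
  Layer 1: {4}
  Layer 2: {5}
3 never appears.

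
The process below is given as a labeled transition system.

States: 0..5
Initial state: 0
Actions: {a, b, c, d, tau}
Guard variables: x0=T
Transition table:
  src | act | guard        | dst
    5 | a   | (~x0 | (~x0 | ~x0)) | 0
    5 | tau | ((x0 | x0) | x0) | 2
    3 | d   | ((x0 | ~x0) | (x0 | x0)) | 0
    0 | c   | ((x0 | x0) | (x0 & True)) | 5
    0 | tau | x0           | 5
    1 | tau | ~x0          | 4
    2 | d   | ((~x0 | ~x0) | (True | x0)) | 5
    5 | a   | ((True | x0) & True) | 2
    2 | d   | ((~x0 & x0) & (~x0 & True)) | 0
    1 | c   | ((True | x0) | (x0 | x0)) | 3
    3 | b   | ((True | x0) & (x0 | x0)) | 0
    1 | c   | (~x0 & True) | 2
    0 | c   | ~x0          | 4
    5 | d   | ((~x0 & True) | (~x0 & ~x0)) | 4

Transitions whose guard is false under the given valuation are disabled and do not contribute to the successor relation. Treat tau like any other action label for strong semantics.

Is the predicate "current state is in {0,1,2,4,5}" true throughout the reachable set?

Answer: INVARIANT HOLDS

Working:
Safe = {0,1,2,4,5}
Reachable = {0,2,5}
  0: ok
  2: ok
  5: ok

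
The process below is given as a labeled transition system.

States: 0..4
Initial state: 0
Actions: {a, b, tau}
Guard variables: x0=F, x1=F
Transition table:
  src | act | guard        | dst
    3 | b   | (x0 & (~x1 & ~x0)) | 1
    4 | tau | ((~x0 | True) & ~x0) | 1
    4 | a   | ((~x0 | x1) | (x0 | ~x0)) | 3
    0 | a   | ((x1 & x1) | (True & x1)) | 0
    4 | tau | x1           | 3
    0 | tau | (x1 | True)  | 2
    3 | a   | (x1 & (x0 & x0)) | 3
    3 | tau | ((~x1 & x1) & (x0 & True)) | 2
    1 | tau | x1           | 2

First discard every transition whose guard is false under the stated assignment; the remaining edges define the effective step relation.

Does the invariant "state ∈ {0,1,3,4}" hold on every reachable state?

Answer: INVARIANT VIOLATED at state 2

Working:
Safe = {0,1,3,4}
R = {0,2}
  0: ok
  2: VIOLATES
counterexample path to 2: tau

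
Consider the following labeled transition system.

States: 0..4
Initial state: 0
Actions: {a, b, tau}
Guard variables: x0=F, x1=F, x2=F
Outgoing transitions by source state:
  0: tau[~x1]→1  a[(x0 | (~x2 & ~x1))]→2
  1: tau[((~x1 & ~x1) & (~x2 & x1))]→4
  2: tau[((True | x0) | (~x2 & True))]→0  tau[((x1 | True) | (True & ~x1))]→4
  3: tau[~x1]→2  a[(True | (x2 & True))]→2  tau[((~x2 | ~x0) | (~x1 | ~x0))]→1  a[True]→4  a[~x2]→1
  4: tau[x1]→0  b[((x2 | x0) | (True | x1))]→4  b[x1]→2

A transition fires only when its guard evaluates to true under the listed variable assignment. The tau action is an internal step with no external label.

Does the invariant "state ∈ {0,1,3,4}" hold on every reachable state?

Answer: INVARIANT VIOLATED at state 2

Trace:
Safe = {0,1,3,4}
Reachable = {0,1,2,4}
  0: ok
  1: ok
  2: outside
  4: ok
counterexample path to 2: a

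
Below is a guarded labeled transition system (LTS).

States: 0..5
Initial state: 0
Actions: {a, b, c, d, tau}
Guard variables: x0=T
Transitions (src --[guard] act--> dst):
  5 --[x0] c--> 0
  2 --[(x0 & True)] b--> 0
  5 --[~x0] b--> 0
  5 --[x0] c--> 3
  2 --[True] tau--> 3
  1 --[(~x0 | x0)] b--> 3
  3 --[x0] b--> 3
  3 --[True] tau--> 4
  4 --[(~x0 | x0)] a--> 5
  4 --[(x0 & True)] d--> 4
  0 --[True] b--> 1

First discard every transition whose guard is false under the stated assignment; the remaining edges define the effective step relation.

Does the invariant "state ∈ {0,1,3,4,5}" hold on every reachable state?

Inv-set: {0,1,3,4,5}
R = {0,1,3,4,5}
  0: ok
  1: ok
  3: ok
  4: ok
  5: ok

Answer: INVARIANT HOLDS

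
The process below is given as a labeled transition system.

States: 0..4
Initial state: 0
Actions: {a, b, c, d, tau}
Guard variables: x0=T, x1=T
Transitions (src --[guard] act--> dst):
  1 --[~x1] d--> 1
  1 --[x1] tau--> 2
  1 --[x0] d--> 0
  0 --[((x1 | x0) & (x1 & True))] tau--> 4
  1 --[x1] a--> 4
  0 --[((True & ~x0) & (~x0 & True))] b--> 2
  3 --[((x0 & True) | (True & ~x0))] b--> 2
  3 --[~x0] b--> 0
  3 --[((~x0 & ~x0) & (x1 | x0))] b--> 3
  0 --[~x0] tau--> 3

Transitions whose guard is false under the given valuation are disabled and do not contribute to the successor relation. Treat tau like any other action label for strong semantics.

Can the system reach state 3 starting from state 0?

Answer: UNREACHABLE

Working:
After dropping false guards: 5 live edges.
depth 0: {0}
depth 1: {4}  cumulative {0,4}
Reach set: {0,4}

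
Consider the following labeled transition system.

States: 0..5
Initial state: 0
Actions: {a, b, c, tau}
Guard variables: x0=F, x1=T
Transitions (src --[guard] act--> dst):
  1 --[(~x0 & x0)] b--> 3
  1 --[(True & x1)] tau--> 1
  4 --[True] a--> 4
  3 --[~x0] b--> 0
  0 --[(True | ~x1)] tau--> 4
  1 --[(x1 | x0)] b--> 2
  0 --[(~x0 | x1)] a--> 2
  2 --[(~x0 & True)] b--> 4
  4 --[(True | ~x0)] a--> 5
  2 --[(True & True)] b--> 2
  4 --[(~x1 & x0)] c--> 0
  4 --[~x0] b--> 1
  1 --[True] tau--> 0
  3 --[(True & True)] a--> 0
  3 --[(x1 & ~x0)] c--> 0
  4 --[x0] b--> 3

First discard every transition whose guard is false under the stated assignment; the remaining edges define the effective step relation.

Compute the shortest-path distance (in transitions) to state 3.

Layered search for 3:
  Layer 0: {0}
  Layer 1: {2,4}
  Layer 2: {1,5}
3 never appears.

Answer: UNREACHABLE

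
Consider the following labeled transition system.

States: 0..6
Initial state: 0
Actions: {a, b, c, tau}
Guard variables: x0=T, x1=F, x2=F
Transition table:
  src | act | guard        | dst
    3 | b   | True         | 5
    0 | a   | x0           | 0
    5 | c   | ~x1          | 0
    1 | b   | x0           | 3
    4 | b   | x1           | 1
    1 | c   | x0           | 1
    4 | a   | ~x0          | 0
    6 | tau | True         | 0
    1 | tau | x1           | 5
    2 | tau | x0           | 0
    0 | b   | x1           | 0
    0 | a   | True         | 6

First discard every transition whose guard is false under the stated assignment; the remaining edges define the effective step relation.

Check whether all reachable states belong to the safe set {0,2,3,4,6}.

Safe = {0,2,3,4,6}
R = {0,6}
  0: safe
  6: safe

Answer: INVARIANT HOLDS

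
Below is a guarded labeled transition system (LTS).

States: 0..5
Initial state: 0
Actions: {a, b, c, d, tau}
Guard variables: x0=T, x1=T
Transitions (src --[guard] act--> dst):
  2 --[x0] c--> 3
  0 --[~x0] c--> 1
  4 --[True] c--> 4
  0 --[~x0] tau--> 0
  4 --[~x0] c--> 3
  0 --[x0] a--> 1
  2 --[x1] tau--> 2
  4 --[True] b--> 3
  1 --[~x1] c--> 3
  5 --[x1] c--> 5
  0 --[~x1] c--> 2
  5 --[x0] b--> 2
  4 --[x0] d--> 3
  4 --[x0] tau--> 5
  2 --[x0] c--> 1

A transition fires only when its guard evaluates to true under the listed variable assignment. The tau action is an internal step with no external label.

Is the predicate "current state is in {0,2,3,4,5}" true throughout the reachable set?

Safe = {0,2,3,4,5}
Reachable = {0,1}
  0: safe
  1: outside
counterexample path to 1: a

Answer: INVARIANT VIOLATED at state 1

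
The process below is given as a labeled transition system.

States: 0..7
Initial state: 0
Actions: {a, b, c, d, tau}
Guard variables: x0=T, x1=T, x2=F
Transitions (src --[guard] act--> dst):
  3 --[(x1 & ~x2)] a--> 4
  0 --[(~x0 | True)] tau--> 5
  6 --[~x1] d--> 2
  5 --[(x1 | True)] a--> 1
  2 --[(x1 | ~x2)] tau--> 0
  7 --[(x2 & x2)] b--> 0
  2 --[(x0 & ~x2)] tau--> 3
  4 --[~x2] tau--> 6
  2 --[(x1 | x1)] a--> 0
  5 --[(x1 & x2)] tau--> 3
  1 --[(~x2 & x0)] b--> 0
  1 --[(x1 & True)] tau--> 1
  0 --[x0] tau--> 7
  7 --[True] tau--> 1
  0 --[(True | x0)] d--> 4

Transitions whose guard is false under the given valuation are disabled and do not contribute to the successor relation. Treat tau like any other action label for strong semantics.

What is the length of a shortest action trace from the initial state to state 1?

Answer: 2

Trace:
Breadth-first toward 1:
  Layer 0: {0}
  Layer 1: {4,5,7}
  Layer 2: {1,6}
depth(1)=2, e.g. tau·a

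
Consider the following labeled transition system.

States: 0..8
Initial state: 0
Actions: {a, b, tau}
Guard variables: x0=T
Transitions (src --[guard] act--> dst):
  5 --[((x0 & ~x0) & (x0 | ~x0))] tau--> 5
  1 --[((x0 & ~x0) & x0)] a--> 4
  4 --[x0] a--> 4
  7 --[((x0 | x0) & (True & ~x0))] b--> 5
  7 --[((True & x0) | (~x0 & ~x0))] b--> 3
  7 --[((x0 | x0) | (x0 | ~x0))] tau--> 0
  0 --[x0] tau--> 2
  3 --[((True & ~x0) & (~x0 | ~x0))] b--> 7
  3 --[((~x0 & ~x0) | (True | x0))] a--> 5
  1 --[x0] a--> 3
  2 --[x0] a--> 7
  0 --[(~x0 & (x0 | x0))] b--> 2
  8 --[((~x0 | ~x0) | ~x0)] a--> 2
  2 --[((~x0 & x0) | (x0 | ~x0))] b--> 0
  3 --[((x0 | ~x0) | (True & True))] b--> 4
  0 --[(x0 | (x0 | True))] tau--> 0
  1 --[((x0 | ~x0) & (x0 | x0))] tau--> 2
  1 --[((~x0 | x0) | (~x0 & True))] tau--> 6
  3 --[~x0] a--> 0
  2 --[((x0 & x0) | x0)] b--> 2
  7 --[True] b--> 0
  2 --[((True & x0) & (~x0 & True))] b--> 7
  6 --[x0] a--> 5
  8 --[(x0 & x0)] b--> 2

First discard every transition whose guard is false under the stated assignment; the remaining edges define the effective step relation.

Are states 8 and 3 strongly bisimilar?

Bisimulation quotient by refinement:
  round 0: {{0,1,2,3,4,5,6,7,8}}
  round 1: {{0},{1},{2,3},{4,6},{5},{7},{8}}
  round 2: {{0},{1},{2},{3},{4},{5},{6},{7},{8}}
stable after 3 split(s): 9 block(s)
class of 8: {8}; class of 3: {3}

Answer: NOT BISIMILAR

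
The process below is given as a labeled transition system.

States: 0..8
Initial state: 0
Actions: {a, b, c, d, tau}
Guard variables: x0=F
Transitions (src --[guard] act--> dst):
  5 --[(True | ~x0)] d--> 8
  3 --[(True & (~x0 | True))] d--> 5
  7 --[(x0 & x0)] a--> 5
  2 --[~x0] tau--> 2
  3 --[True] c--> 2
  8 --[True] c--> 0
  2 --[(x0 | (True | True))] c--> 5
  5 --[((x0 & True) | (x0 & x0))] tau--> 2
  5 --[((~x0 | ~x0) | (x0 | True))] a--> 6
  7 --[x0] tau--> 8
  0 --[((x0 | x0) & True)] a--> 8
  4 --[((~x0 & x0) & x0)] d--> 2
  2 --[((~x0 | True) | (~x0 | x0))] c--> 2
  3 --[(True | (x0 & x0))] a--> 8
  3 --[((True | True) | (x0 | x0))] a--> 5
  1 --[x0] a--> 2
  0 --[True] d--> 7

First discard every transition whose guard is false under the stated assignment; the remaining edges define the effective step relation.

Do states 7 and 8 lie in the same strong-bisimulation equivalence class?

Bisimulation quotient by refinement:
  round 0: {{0,1,2,3,4,5,6,7,8}}
  round 1: {{0},{1,4,6,7},{2},{3},{5},{8}}
6 equivalence class(es) (converged in 2)
7∈{1,4,6,7}, 8∈{8}

Answer: NOT BISIMILAR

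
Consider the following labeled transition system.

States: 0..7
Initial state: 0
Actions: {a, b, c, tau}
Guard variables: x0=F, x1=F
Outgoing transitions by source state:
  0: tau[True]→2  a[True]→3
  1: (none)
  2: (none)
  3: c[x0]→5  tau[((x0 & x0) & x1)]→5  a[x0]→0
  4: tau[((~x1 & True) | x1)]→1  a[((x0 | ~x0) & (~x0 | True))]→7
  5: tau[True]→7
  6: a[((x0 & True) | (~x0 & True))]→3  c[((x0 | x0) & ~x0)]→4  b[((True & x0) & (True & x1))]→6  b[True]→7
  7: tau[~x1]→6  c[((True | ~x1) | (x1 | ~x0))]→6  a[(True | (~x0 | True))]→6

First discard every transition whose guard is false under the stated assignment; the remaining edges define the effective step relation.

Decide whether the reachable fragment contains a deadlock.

Answer: DEADLOCK at state 2

Working:
R = {0,2,3}
  0: a→3  tau→2  [2 out]
  2: ∅  [deadlock]
  3: ∅  [deadlock]
witness 2: tau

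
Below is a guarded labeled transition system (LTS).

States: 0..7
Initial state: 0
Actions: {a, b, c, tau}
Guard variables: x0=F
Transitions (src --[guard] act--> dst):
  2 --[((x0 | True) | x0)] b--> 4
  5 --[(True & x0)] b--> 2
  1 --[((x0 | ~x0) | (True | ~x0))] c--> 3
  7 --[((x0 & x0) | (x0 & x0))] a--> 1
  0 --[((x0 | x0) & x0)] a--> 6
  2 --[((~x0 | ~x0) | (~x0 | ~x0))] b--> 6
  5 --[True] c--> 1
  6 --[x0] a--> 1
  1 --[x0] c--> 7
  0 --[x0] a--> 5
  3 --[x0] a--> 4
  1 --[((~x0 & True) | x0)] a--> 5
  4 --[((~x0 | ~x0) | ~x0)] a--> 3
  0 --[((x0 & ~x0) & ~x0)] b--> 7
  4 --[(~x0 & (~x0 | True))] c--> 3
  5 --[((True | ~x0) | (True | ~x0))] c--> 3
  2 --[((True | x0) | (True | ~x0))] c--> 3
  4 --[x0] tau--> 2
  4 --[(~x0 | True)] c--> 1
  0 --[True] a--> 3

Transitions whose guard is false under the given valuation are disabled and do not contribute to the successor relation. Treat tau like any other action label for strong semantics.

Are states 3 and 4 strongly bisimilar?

Answer: NOT BISIMILAR

Analysis:
Refine partition for ~:
  P[0] = {{0,1,2,3,4,5,6,7}}
  P[1] = {{0},{1,4},{2},{3,6,7},{5}}
  P[2] = {{0},{1},{2},{3,6,7},{4},{5}}
Fixed point at round 3; 6 class(es).
3∈{3,6,7}, 4∈{4}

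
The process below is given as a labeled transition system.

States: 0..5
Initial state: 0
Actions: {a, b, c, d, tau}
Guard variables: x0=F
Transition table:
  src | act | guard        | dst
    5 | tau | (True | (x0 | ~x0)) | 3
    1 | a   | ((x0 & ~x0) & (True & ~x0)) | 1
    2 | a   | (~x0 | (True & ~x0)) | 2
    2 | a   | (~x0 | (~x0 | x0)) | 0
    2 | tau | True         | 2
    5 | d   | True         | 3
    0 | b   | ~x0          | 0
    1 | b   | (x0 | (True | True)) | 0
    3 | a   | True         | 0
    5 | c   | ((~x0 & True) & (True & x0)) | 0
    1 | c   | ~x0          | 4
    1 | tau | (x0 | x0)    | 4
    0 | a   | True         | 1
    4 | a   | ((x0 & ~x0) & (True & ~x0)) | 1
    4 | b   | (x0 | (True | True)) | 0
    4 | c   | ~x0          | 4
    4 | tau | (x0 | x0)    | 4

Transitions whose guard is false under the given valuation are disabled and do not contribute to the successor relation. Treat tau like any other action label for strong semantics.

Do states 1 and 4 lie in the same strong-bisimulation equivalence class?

Refine partition for ~:
  round 0: {{0,1,2,3,4,5}}
  round 1: {{0},{1,4},{2},{3},{5}}
5 equivalence class(es) (converged in 2)
[1]={1,4}  [4]={1,4}

Answer: BISIMILAR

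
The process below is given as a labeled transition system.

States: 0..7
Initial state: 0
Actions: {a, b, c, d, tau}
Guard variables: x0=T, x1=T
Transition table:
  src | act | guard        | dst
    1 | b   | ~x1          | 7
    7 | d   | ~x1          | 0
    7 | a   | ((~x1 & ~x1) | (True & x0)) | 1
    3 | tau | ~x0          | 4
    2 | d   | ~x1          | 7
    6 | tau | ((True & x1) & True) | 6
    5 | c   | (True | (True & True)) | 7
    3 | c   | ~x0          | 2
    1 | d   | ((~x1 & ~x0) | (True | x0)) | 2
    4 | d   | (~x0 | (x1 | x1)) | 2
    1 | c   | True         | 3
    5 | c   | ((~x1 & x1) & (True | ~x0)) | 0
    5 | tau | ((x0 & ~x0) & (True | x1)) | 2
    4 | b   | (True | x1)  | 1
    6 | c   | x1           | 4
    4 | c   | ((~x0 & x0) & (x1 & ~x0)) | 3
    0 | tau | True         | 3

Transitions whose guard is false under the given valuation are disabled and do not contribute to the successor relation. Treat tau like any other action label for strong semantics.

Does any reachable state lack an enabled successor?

Answer: DEADLOCK at state 3

Working:
Reachable = {0,3}
  0: tau→3  [1 out]
  3: ∅  [deadlock]
trace reaching 3: tau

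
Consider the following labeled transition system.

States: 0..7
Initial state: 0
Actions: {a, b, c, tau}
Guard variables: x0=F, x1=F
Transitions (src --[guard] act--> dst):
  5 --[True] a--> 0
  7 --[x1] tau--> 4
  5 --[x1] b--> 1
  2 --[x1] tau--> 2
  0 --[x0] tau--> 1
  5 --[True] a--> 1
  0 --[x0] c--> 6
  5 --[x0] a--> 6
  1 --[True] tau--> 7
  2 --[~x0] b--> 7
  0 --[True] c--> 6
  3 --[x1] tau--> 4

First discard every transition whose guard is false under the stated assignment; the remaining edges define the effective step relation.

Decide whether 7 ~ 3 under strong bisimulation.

Answer: BISIMILAR

Analysis:
Compute ~ classes (split until stable):
  P[0] = {{0,1,2,3,4,5,6,7}}
  P[1] = {{0},{1},{2},{3,4,6,7},{5}}
Fixed point at round 2; 5 class(es).
7∈{3,4,6,7}, 3∈{3,4,6,7}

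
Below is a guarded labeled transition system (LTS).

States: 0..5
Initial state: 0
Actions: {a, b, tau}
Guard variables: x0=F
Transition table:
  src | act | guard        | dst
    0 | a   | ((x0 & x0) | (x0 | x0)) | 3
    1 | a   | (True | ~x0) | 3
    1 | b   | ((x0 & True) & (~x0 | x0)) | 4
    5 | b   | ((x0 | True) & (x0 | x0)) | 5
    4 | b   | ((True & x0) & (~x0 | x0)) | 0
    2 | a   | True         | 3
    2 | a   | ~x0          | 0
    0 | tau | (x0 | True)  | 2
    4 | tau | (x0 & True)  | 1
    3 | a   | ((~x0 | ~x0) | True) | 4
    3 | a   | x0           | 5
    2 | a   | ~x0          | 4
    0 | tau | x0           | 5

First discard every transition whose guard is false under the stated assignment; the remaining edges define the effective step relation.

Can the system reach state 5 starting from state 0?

Answer: UNREACHABLE

Analysis:
6 transition(s) survive guard evaluation.
Layer 0: {0}
Layer 1: {2}  cumulative {0,2}
Layer 2: {3,4}  cumulative {0,2,3,4}
Reachable = {0,2,3,4}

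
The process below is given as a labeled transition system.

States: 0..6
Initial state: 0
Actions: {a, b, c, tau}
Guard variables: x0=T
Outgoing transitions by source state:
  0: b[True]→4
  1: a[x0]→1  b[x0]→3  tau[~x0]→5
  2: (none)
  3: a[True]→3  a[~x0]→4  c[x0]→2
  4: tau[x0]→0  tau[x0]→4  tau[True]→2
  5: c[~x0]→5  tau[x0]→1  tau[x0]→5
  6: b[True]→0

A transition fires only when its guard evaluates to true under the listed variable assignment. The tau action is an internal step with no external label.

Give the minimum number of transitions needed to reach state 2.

Breadth-first toward 2:
  depth 0: {0}
  depth 1: {4}
  depth 2: {2}
first hit 2 at d=2 via b·tau

Answer: 2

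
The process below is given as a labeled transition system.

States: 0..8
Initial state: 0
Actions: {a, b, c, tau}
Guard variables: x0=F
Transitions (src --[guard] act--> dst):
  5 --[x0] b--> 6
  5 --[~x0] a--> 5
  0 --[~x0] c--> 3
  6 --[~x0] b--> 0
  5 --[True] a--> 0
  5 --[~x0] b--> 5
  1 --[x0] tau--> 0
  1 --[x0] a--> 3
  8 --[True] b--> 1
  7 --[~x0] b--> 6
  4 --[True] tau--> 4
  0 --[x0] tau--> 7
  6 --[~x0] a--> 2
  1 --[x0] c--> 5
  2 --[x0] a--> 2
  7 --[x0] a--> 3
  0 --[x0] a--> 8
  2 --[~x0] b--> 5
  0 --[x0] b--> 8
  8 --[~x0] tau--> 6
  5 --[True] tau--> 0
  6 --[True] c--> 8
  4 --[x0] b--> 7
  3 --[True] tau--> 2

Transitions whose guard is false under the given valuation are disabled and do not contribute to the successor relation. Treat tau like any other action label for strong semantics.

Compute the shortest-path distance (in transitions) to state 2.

Layered search for 2:
  L0 = {0}
  L1 = {3}
  L2 = {2}
2 enters at depth 2; path c·tau

Answer: 2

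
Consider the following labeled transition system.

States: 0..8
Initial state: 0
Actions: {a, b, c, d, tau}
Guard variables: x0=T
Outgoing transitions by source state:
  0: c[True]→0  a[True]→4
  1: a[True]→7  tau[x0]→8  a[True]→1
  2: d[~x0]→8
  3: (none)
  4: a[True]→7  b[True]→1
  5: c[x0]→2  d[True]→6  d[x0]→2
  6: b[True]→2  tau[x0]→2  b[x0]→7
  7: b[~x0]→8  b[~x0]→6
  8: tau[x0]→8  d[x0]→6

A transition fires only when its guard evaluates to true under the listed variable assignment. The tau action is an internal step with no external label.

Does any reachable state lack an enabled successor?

Answer: DEADLOCK at state 2

Working:
R = {0,1,2,4,6,7,8}
  0: a→4  c→0  [deg 2]
  1: a→1  a→7  tau→8  [deg 3]
  2: ∅  [STUCK]
  4: a→7  b→1  [deg 2]
  6: b→2  b→7  tau→2  [deg 3]
  7: ∅  [STUCK]
  8: d→6  tau→8  [deg 2]
Path to 2: a·b·tau·d·b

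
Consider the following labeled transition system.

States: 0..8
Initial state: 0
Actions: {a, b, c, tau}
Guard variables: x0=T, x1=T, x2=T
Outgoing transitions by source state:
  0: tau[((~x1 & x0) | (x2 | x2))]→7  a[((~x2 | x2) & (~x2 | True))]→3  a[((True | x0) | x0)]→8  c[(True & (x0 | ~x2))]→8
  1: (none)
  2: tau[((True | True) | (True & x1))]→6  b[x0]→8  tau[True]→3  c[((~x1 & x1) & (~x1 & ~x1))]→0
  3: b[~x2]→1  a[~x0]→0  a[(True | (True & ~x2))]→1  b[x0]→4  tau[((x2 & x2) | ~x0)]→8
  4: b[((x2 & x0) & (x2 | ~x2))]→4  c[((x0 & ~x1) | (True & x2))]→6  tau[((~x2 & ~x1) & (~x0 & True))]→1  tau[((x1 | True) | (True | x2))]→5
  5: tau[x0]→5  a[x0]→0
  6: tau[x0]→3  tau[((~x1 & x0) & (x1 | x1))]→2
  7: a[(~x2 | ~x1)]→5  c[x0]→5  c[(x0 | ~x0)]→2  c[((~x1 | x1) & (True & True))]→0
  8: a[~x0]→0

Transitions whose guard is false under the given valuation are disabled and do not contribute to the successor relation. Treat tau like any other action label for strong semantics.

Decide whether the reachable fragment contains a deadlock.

Reach set: {0,1,2,3,4,5,6,7,8}
  0: a→3  a→8  c→8  tau→7  [4 out]
  1: ∅  [no exit]
  2: b→8  tau→3  tau→6  [3 out]
  3: a→1  b→4  tau→8  [3 out]
  4: b→4  c→6  tau→5  [3 out]
  5: a→0  tau→5  [2 out]
  6: tau→3  [1 out]
  7: c→0  c→2  c→5  [3 out]
  8: ∅  [no exit]
witness 1: a·a

Answer: DEADLOCK at state 1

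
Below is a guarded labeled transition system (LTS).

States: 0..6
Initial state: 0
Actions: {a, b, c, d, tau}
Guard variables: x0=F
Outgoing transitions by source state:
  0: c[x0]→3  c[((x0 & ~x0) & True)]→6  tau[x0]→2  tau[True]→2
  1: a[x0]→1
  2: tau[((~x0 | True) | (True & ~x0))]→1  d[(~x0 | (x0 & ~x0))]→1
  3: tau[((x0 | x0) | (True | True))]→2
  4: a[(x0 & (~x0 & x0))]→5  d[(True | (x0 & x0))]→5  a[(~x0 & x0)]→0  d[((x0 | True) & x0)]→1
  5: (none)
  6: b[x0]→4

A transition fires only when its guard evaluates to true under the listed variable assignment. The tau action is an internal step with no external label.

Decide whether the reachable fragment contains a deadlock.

Answer: DEADLOCK at state 1

Analysis:
R = {0,1,2}
  0: tau→2  [1 exit(s)]
  1: ∅  [STUCK]
  2: d→1  tau→1  [2 exit(s)]
witness 1: tau·tau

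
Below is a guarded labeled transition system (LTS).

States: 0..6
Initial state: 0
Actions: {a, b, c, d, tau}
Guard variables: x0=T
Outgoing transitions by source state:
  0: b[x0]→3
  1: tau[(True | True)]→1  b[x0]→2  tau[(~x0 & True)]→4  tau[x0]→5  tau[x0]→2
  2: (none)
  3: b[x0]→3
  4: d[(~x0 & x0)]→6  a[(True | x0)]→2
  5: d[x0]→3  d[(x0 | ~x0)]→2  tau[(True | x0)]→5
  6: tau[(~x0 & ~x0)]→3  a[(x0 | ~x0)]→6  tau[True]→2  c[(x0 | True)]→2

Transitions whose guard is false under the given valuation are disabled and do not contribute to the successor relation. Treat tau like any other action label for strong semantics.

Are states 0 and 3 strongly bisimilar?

Bisimulation quotient by refinement:
  round 0: {{0,1,2,3,4,5,6}}
  round 1: {{0,3},{1},{2},{4},{5},{6}}
Fixed point at round 2; 6 class(es).
[0]={0,3}  [3]={0,3}

Answer: BISIMILAR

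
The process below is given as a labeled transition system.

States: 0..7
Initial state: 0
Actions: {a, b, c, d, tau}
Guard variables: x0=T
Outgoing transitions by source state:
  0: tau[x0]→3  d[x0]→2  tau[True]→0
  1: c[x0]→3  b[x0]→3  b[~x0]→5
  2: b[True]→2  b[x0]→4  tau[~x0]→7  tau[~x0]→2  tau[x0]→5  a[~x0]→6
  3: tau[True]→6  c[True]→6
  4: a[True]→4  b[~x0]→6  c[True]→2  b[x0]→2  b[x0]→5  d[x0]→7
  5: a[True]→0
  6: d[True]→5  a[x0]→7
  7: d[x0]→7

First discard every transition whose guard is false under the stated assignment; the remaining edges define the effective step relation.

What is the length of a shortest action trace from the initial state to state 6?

Answer: 2

Trace:
Breadth-first toward 6:
  Layer 0: {0}
  Layer 1: {2,3}
  Layer 2: {4,5,6}
first hit 6 at d=2 via tau·c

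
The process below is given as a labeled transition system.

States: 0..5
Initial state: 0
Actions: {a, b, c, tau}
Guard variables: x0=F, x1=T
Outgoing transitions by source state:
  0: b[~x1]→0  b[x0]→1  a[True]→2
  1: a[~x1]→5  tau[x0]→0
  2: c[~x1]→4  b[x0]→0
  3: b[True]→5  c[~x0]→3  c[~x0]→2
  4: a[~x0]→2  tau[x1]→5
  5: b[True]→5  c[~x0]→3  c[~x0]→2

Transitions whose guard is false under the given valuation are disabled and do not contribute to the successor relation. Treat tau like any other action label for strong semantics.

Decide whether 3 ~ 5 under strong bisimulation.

Compute ~ classes (split until stable):
  round 0: {{0,1,2,3,4,5}}
  round 1: {{0},{1,2},{3,5},{4}}
stable after 2 split(s): 4 block(s)
3∈{3,5}, 5∈{3,5}

Answer: BISIMILAR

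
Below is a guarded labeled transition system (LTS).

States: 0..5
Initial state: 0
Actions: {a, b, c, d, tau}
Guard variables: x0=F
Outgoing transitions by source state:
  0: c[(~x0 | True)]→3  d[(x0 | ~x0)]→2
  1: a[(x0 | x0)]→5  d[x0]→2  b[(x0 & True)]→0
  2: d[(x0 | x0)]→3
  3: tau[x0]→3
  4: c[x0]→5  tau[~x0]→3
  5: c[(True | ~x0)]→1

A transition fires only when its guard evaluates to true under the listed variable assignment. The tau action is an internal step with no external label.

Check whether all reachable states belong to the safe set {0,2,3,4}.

Answer: INVARIANT HOLDS

Working:
Inv-set: {0,2,3,4}
Reachable = {0,2,3}
  0: ✓
  2: ✓
  3: ✓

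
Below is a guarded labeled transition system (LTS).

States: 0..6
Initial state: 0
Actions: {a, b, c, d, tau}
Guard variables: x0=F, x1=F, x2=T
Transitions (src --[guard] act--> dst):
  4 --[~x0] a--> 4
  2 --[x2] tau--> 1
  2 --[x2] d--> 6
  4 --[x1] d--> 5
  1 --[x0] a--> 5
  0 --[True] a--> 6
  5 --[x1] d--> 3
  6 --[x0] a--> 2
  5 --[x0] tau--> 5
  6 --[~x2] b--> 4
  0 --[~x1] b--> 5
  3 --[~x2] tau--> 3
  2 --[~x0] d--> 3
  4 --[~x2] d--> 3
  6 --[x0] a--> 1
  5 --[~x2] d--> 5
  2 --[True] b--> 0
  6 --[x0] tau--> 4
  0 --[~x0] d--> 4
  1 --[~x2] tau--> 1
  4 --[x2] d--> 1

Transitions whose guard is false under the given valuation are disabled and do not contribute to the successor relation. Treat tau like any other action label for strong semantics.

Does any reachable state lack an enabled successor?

Answer: DEADLOCK at state 1

Analysis:
Reach set: {0,1,4,5,6}
  0: a→6  b→5  d→4  [deg 3]
  1: ∅  [deadlock]
  4: a→4  d→1  [deg 2]
  5: ∅  [deadlock]
  6: ∅  [deadlock]
witness 1: d·d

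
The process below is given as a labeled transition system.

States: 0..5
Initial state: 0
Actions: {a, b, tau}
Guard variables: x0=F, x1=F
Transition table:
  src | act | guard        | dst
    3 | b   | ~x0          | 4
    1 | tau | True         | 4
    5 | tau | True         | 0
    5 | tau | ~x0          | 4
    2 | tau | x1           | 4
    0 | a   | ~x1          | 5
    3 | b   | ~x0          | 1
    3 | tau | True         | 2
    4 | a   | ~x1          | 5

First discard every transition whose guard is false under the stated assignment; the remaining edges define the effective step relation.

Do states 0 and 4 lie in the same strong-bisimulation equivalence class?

Answer: BISIMILAR

Analysis:
Compute ~ classes (split until stable):
  round 0: {{0,1,2,3,4,5}}
  round 1: {{0,4},{1,5},{2},{3}}
stable after 2 split(s): 4 block(s)
[0]={0,4}  [4]={0,4}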